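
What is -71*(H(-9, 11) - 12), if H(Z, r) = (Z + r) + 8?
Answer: 142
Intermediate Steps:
H(Z, r) = 8 + Z + r
-71*(H(-9, 11) - 12) = -71*((8 - 9 + 11) - 12) = -71*(10 - 12) = -71*(-2) = 142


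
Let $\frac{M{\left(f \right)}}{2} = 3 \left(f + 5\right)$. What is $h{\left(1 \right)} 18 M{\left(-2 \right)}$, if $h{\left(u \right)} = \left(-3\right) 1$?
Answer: $-972$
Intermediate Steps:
$M{\left(f \right)} = 30 + 6 f$ ($M{\left(f \right)} = 2 \cdot 3 \left(f + 5\right) = 2 \cdot 3 \left(5 + f\right) = 2 \left(15 + 3 f\right) = 30 + 6 f$)
$h{\left(u \right)} = -3$
$h{\left(1 \right)} 18 M{\left(-2 \right)} = \left(-3\right) 18 \left(30 + 6 \left(-2\right)\right) = - 54 \left(30 - 12\right) = \left(-54\right) 18 = -972$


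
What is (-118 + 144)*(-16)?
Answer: -416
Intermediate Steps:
(-118 + 144)*(-16) = 26*(-16) = -416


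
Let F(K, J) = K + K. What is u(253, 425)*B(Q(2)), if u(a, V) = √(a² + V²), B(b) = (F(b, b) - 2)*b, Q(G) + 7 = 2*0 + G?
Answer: 5820*√26 ≈ 29676.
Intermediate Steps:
F(K, J) = 2*K
Q(G) = -7 + G (Q(G) = -7 + (2*0 + G) = -7 + (0 + G) = -7 + G)
B(b) = b*(-2 + 2*b) (B(b) = (2*b - 2)*b = (-2 + 2*b)*b = b*(-2 + 2*b))
u(a, V) = √(V² + a²)
u(253, 425)*B(Q(2)) = √(425² + 253²)*(2*(-7 + 2)*(-1 + (-7 + 2))) = √(180625 + 64009)*(2*(-5)*(-1 - 5)) = √244634*(2*(-5)*(-6)) = (97*√26)*60 = 5820*√26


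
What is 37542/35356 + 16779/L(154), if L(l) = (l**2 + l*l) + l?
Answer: 14164952/10014587 ≈ 1.4144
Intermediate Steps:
L(l) = l + 2*l**2 (L(l) = (l**2 + l**2) + l = 2*l**2 + l = l + 2*l**2)
37542/35356 + 16779/L(154) = 37542/35356 + 16779/((154*(1 + 2*154))) = 37542*(1/35356) + 16779/((154*(1 + 308))) = 18771/17678 + 16779/((154*309)) = 18771/17678 + 16779/47586 = 18771/17678 + 16779*(1/47586) = 18771/17678 + 799/2266 = 14164952/10014587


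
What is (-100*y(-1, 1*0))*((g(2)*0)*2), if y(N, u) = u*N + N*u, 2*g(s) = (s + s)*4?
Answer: 0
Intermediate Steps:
g(s) = 4*s (g(s) = ((s + s)*4)/2 = ((2*s)*4)/2 = (8*s)/2 = 4*s)
y(N, u) = 2*N*u (y(N, u) = N*u + N*u = 2*N*u)
(-100*y(-1, 1*0))*((g(2)*0)*2) = (-200*(-1)*1*0)*(((4*2)*0)*2) = (-200*(-1)*0)*((8*0)*2) = (-100*0)*(0*2) = 0*0 = 0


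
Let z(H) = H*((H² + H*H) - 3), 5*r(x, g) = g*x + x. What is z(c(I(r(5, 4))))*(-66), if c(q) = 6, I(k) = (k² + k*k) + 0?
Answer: -27324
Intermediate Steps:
r(x, g) = x/5 + g*x/5 (r(x, g) = (g*x + x)/5 = (x + g*x)/5 = x/5 + g*x/5)
I(k) = 2*k² (I(k) = (k² + k²) + 0 = 2*k² + 0 = 2*k²)
z(H) = H*(-3 + 2*H²) (z(H) = H*((H² + H²) - 3) = H*(2*H² - 3) = H*(-3 + 2*H²))
z(c(I(r(5, 4))))*(-66) = (6*(-3 + 2*6²))*(-66) = (6*(-3 + 2*36))*(-66) = (6*(-3 + 72))*(-66) = (6*69)*(-66) = 414*(-66) = -27324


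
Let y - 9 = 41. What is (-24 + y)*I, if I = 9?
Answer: 234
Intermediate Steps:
y = 50 (y = 9 + 41 = 50)
(-24 + y)*I = (-24 + 50)*9 = 26*9 = 234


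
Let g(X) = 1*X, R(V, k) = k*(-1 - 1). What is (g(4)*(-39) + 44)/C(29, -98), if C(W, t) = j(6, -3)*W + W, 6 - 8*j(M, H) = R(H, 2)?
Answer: -448/261 ≈ -1.7165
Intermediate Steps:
R(V, k) = -2*k (R(V, k) = k*(-2) = -2*k)
g(X) = X
j(M, H) = 5/4 (j(M, H) = 3/4 - (-1)*2/4 = 3/4 - 1/8*(-4) = 3/4 + 1/2 = 5/4)
C(W, t) = 9*W/4 (C(W, t) = 5*W/4 + W = 9*W/4)
(g(4)*(-39) + 44)/C(29, -98) = (4*(-39) + 44)/(((9/4)*29)) = (-156 + 44)/(261/4) = -112*4/261 = -448/261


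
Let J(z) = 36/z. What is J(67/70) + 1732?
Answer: 118564/67 ≈ 1769.6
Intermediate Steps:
J(67/70) + 1732 = 36/((67/70)) + 1732 = 36/((67*(1/70))) + 1732 = 36/(67/70) + 1732 = 36*(70/67) + 1732 = 2520/67 + 1732 = 118564/67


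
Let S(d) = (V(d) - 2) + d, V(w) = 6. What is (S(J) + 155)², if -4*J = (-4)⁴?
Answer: 9025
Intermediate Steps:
J = -64 (J = -¼*(-4)⁴ = -¼*256 = -64)
S(d) = 4 + d (S(d) = (6 - 2) + d = 4 + d)
(S(J) + 155)² = ((4 - 64) + 155)² = (-60 + 155)² = 95² = 9025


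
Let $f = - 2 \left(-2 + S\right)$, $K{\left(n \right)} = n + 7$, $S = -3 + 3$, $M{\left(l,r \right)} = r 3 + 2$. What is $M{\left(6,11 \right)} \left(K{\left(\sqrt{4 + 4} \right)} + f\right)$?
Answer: $385 + 70 \sqrt{2} \approx 484.0$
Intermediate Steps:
$M{\left(l,r \right)} = 2 + 3 r$ ($M{\left(l,r \right)} = 3 r + 2 = 2 + 3 r$)
$S = 0$
$K{\left(n \right)} = 7 + n$
$f = 4$ ($f = - 2 \left(-2 + 0\right) = \left(-2\right) \left(-2\right) = 4$)
$M{\left(6,11 \right)} \left(K{\left(\sqrt{4 + 4} \right)} + f\right) = \left(2 + 3 \cdot 11\right) \left(\left(7 + \sqrt{4 + 4}\right) + 4\right) = \left(2 + 33\right) \left(\left(7 + \sqrt{8}\right) + 4\right) = 35 \left(\left(7 + 2 \sqrt{2}\right) + 4\right) = 35 \left(11 + 2 \sqrt{2}\right) = 385 + 70 \sqrt{2}$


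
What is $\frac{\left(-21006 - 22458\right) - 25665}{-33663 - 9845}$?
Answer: $\frac{69129}{43508} \approx 1.5889$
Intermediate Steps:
$\frac{\left(-21006 - 22458\right) - 25665}{-33663 - 9845} = \frac{\left(-21006 - 22458\right) - 25665}{-43508} = \left(-43464 - 25665\right) \left(- \frac{1}{43508}\right) = \left(-69129\right) \left(- \frac{1}{43508}\right) = \frac{69129}{43508}$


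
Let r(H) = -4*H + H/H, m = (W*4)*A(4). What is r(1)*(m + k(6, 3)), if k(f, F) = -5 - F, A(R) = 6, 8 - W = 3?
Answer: -336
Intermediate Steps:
W = 5 (W = 8 - 1*3 = 8 - 3 = 5)
m = 120 (m = (5*4)*6 = 20*6 = 120)
r(H) = 1 - 4*H (r(H) = -4*H + 1 = 1 - 4*H)
r(1)*(m + k(6, 3)) = (1 - 4*1)*(120 + (-5 - 1*3)) = (1 - 4)*(120 + (-5 - 3)) = -3*(120 - 8) = -3*112 = -336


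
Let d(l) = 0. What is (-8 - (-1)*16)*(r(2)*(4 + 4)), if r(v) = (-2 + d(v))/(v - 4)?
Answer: 64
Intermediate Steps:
r(v) = -2/(-4 + v) (r(v) = (-2 + 0)/(v - 4) = -2/(-4 + v))
(-8 - (-1)*16)*(r(2)*(4 + 4)) = (-8 - (-1)*16)*((-2/(-4 + 2))*(4 + 4)) = (-8 - 1*(-16))*(-2/(-2)*8) = (-8 + 16)*(-2*(-1/2)*8) = 8*(1*8) = 8*8 = 64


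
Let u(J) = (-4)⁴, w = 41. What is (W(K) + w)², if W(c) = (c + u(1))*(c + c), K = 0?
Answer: 1681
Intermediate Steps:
u(J) = 256
W(c) = 2*c*(256 + c) (W(c) = (c + 256)*(c + c) = (256 + c)*(2*c) = 2*c*(256 + c))
(W(K) + w)² = (2*0*(256 + 0) + 41)² = (2*0*256 + 41)² = (0 + 41)² = 41² = 1681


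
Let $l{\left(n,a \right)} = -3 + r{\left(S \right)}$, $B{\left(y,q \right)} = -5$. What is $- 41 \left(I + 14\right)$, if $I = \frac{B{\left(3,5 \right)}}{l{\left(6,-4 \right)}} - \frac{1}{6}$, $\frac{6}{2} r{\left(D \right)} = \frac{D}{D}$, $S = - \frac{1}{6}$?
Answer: $- \frac{15457}{24} \approx -644.04$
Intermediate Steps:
$S = - \frac{1}{6}$ ($S = \left(-1\right) \frac{1}{6} = - \frac{1}{6} \approx -0.16667$)
$r{\left(D \right)} = \frac{1}{3}$ ($r{\left(D \right)} = \frac{D \frac{1}{D}}{3} = \frac{1}{3} \cdot 1 = \frac{1}{3}$)
$l{\left(n,a \right)} = - \frac{8}{3}$ ($l{\left(n,a \right)} = -3 + \frac{1}{3} = - \frac{8}{3}$)
$I = \frac{41}{24}$ ($I = - \frac{5}{- \frac{8}{3}} - \frac{1}{6} = \left(-5\right) \left(- \frac{3}{8}\right) - \frac{1}{6} = \frac{15}{8} - \frac{1}{6} = \frac{41}{24} \approx 1.7083$)
$- 41 \left(I + 14\right) = - 41 \left(\frac{41}{24} + 14\right) = \left(-41\right) \frac{377}{24} = - \frac{15457}{24}$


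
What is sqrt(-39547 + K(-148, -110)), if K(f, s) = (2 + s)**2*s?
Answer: I*sqrt(1322587) ≈ 1150.0*I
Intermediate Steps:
K(f, s) = s*(2 + s)**2
sqrt(-39547 + K(-148, -110)) = sqrt(-39547 - 110*(2 - 110)**2) = sqrt(-39547 - 110*(-108)**2) = sqrt(-39547 - 110*11664) = sqrt(-39547 - 1283040) = sqrt(-1322587) = I*sqrt(1322587)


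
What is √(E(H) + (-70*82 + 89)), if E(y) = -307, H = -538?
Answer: 3*I*√662 ≈ 77.188*I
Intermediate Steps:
√(E(H) + (-70*82 + 89)) = √(-307 + (-70*82 + 89)) = √(-307 + (-5740 + 89)) = √(-307 - 5651) = √(-5958) = 3*I*√662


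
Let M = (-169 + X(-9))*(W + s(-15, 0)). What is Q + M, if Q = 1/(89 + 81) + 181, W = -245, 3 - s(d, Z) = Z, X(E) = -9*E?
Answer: 3651091/170 ≈ 21477.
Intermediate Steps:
s(d, Z) = 3 - Z
Q = 30771/170 (Q = 1/170 + 181 = 30771/170 ≈ 181.01)
M = 21296 (M = (-169 - 9*(-9))*(-245 + (3 - 1*0)) = (-169 + 81)*(-245 + (3 + 0)) = -88*(-245 + 3) = -88*(-242) = 21296)
Q + M = 30771/170 + 21296 = 3651091/170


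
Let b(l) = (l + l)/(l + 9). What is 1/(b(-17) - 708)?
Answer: -4/2815 ≈ -0.0014210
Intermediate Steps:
b(l) = 2*l/(9 + l) (b(l) = (2*l)/(9 + l) = 2*l/(9 + l))
1/(b(-17) - 708) = 1/(2*(-17)/(9 - 17) - 708) = 1/(2*(-17)/(-8) - 708) = 1/(2*(-17)*(-1/8) - 708) = 1/(17/4 - 708) = 1/(-2815/4) = -4/2815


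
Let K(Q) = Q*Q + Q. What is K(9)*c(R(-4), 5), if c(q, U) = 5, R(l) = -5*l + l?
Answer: 450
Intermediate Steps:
R(l) = -4*l
K(Q) = Q + Q**2 (K(Q) = Q**2 + Q = Q + Q**2)
K(9)*c(R(-4), 5) = (9*(1 + 9))*5 = (9*10)*5 = 90*5 = 450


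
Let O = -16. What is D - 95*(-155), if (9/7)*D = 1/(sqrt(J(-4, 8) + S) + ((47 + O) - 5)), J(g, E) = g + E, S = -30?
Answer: 3578182/243 - 7*I*sqrt(26)/6318 ≈ 14725.0 - 0.0056494*I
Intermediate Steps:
J(g, E) = E + g
D = 7/(9*(26 + I*sqrt(26))) (D = 7/(9*(sqrt((8 - 4) - 30) + ((47 - 16) - 5))) = 7/(9*(sqrt(4 - 30) + (31 - 5))) = 7/(9*(sqrt(-26) + 26)) = 7/(9*(I*sqrt(26) + 26)) = 7/(9*(26 + I*sqrt(26))) ≈ 0.028807 - 0.0056494*I)
D - 95*(-155) = (7/243 - 7*I*sqrt(26)/6318) - 95*(-155) = (7/243 - 7*I*sqrt(26)/6318) + 14725 = 3578182/243 - 7*I*sqrt(26)/6318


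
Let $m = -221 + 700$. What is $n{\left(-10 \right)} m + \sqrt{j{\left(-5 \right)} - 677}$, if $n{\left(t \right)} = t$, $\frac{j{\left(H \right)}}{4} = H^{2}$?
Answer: $-4790 + i \sqrt{577} \approx -4790.0 + 24.021 i$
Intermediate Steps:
$m = 479$
$j{\left(H \right)} = 4 H^{2}$
$n{\left(-10 \right)} m + \sqrt{j{\left(-5 \right)} - 677} = \left(-10\right) 479 + \sqrt{4 \left(-5\right)^{2} - 677} = -4790 + \sqrt{4 \cdot 25 - 677} = -4790 + \sqrt{100 - 677} = -4790 + \sqrt{-577} = -4790 + i \sqrt{577}$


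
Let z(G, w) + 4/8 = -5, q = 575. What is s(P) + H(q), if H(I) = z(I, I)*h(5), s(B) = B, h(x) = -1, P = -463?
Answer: -915/2 ≈ -457.50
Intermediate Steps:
z(G, w) = -11/2 (z(G, w) = -½ - 5 = -11/2)
H(I) = 11/2 (H(I) = -11/2*(-1) = 11/2)
s(P) + H(q) = -463 + 11/2 = -915/2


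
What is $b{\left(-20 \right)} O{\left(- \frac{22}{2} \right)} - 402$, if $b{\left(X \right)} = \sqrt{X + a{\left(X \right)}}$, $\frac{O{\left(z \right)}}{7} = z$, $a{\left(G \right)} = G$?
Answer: $-402 - 154 i \sqrt{10} \approx -402.0 - 486.99 i$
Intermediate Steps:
$O{\left(z \right)} = 7 z$
$b{\left(X \right)} = \sqrt{2} \sqrt{X}$ ($b{\left(X \right)} = \sqrt{X + X} = \sqrt{2 X} = \sqrt{2} \sqrt{X}$)
$b{\left(-20 \right)} O{\left(- \frac{22}{2} \right)} - 402 = \sqrt{2} \sqrt{-20} \cdot 7 \left(- \frac{22}{2}\right) - 402 = \sqrt{2} \cdot 2 i \sqrt{5} \cdot 7 \left(\left(-22\right) \frac{1}{2}\right) - 402 = 2 i \sqrt{10} \cdot 7 \left(-11\right) - 402 = 2 i \sqrt{10} \left(-77\right) - 402 = - 154 i \sqrt{10} - 402 = -402 - 154 i \sqrt{10}$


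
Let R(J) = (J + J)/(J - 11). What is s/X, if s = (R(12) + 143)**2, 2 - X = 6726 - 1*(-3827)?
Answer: -27889/10551 ≈ -2.6433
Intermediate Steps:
X = -10551 (X = 2 - (6726 - 1*(-3827)) = 2 - (6726 + 3827) = 2 - 1*10553 = 2 - 10553 = -10551)
R(J) = 2*J/(-11 + J) (R(J) = (2*J)/(-11 + J) = 2*J/(-11 + J))
s = 27889 (s = (2*12/(-11 + 12) + 143)**2 = (2*12/1 + 143)**2 = (2*12*1 + 143)**2 = (24 + 143)**2 = 167**2 = 27889)
s/X = 27889/(-10551) = 27889*(-1/10551) = -27889/10551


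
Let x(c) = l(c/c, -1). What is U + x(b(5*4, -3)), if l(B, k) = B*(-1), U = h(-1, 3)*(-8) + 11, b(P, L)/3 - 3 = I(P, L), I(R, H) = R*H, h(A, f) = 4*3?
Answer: -86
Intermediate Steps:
h(A, f) = 12
I(R, H) = H*R
b(P, L) = 9 + 3*L*P (b(P, L) = 9 + 3*(L*P) = 9 + 3*L*P)
U = -85 (U = 12*(-8) + 11 = -96 + 11 = -85)
l(B, k) = -B
x(c) = -1 (x(c) = -c/c = -1*1 = -1)
U + x(b(5*4, -3)) = -85 - 1 = -86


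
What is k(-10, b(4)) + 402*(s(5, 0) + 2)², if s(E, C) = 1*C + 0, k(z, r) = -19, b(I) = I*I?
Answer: 1589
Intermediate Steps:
b(I) = I²
s(E, C) = C (s(E, C) = C + 0 = C)
k(-10, b(4)) + 402*(s(5, 0) + 2)² = -19 + 402*(0 + 2)² = -19 + 402*2² = -19 + 402*4 = -19 + 1608 = 1589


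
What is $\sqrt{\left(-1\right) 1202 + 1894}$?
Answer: $2 \sqrt{173} \approx 26.306$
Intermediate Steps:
$\sqrt{\left(-1\right) 1202 + 1894} = \sqrt{-1202 + 1894} = \sqrt{692} = 2 \sqrt{173}$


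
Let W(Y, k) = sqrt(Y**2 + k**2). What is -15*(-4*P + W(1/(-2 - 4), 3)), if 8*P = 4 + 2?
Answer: 45 - 25*sqrt(13)/2 ≈ -0.069391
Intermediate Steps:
P = 3/4 (P = (4 + 2)/8 = (1/8)*6 = 3/4 ≈ 0.75000)
-15*(-4*P + W(1/(-2 - 4), 3)) = -15*(-4*3/4 + sqrt((1/(-2 - 4))**2 + 3**2)) = -15*(-3 + sqrt((1/(-6))**2 + 9)) = -15*(-3 + sqrt((-1/6)**2 + 9)) = -15*(-3 + sqrt(1/36 + 9)) = -15*(-3 + sqrt(325/36)) = -15*(-3 + 5*sqrt(13)/6) = 45 - 25*sqrt(13)/2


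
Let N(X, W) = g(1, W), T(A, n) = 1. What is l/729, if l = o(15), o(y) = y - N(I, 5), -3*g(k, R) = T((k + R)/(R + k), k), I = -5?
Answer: 46/2187 ≈ 0.021033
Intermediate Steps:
g(k, R) = -⅓ (g(k, R) = -⅓*1 = -⅓)
N(X, W) = -⅓
o(y) = ⅓ + y (o(y) = y - 1*(-⅓) = y + ⅓ = ⅓ + y)
l = 46/3 (l = ⅓ + 15 = 46/3 ≈ 15.333)
l/729 = (46/3)/729 = (46/3)*(1/729) = 46/2187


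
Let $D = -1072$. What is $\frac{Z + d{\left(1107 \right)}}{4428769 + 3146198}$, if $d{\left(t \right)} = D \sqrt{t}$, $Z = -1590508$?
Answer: $- \frac{1590508}{7574967} - \frac{1072 \sqrt{123}}{2524989} \approx -0.21468$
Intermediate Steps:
$d{\left(t \right)} = - 1072 \sqrt{t}$
$\frac{Z + d{\left(1107 \right)}}{4428769 + 3146198} = \frac{-1590508 - 1072 \sqrt{1107}}{4428769 + 3146198} = \frac{-1590508 - 1072 \cdot 3 \sqrt{123}}{7574967} = \left(-1590508 - 3216 \sqrt{123}\right) \frac{1}{7574967} = - \frac{1590508}{7574967} - \frac{1072 \sqrt{123}}{2524989}$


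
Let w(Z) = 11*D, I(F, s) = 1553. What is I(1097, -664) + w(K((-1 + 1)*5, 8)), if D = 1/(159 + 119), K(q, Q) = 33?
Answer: 431745/278 ≈ 1553.0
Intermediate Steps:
D = 1/278 ≈ 0.0035971
w(Z) = 11/278 (w(Z) = 11*(1/278) = 11/278)
I(1097, -664) + w(K((-1 + 1)*5, 8)) = 1553 + 11/278 = 431745/278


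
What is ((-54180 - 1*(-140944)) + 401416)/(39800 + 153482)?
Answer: 244090/96641 ≈ 2.5257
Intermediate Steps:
((-54180 - 1*(-140944)) + 401416)/(39800 + 153482) = ((-54180 + 140944) + 401416)/193282 = (86764 + 401416)*(1/193282) = 488180*(1/193282) = 244090/96641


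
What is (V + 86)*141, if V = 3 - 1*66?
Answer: 3243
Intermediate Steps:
V = -63 (V = 3 - 66 = -63)
(V + 86)*141 = (-63 + 86)*141 = 23*141 = 3243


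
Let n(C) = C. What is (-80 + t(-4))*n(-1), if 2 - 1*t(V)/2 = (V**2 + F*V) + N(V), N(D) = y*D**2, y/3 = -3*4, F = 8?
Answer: -1108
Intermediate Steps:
y = -36 (y = 3*(-3*4) = 3*(-12) = -36)
N(D) = -36*D**2
t(V) = 4 - 16*V + 70*V**2 (t(V) = 4 - 2*((V**2 + 8*V) - 36*V**2) = 4 - 2*(-35*V**2 + 8*V) = 4 + (-16*V + 70*V**2) = 4 - 16*V + 70*V**2)
(-80 + t(-4))*n(-1) = (-80 + (4 - 16*(-4) + 70*(-4)**2))*(-1) = (-80 + (4 + 64 + 70*16))*(-1) = (-80 + (4 + 64 + 1120))*(-1) = (-80 + 1188)*(-1) = 1108*(-1) = -1108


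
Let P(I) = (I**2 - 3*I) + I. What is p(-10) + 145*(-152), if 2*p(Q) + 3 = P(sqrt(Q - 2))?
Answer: -44095/2 - 2*I*sqrt(3) ≈ -22048.0 - 3.4641*I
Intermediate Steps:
P(I) = I**2 - 2*I
p(Q) = -3/2 + sqrt(-2 + Q)*(-2 + sqrt(-2 + Q))/2 (p(Q) = -3/2 + (sqrt(Q - 2)*(-2 + sqrt(Q - 2)))/2 = -3/2 + (sqrt(-2 + Q)*(-2 + sqrt(-2 + Q)))/2 = -3/2 + sqrt(-2 + Q)*(-2 + sqrt(-2 + Q))/2)
p(-10) + 145*(-152) = (-5/2 + (1/2)*(-10) - sqrt(-2 - 10)) + 145*(-152) = (-5/2 - 5 - sqrt(-12)) - 22040 = (-5/2 - 5 - 2*I*sqrt(3)) - 22040 = (-15/2 - 2*I*sqrt(3)) - 22040 = -44095/2 - 2*I*sqrt(3)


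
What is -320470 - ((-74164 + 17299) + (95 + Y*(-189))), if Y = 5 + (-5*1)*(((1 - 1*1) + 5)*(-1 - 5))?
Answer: -234405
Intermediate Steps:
Y = 155 (Y = 5 - 5*((1 - 1) + 5)*(-6) = 5 - 5*(0 + 5)*(-6) = 5 - 25*(-6) = 5 - 5*(-30) = 5 + 150 = 155)
-320470 - ((-74164 + 17299) + (95 + Y*(-189))) = -320470 - ((-74164 + 17299) + (95 + 155*(-189))) = -320470 - (-56865 + (95 - 29295)) = -320470 - (-56865 - 29200) = -320470 - 1*(-86065) = -320470 + 86065 = -234405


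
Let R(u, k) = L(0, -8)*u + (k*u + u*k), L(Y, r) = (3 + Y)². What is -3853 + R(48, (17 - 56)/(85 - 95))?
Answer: -15233/5 ≈ -3046.6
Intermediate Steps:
R(u, k) = 9*u + 2*k*u (R(u, k) = (3 + 0)²*u + (k*u + u*k) = 3²*u + (k*u + k*u) = 9*u + 2*k*u)
-3853 + R(48, (17 - 56)/(85 - 95)) = -3853 + 48*(9 + 2*((17 - 56)/(85 - 95))) = -3853 + 48*(9 + 2*(-39/(-10))) = -3853 + 48*(9 + 2*(-39*(-⅒))) = -3853 + 48*(9 + 2*(39/10)) = -3853 + 48*(9 + 39/5) = -3853 + 48*(84/5) = -3853 + 4032/5 = -15233/5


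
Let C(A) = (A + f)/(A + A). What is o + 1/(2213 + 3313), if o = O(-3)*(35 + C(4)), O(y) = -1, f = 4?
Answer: -198935/5526 ≈ -36.000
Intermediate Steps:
C(A) = (4 + A)/(2*A) (C(A) = (A + 4)/(A + A) = (4 + A)/((2*A)) = (4 + A)*(1/(2*A)) = (4 + A)/(2*A))
o = -36 (o = -(35 + (½)*(4 + 4)/4) = -(35 + (½)*(¼)*8) = -(35 + 1) = -1*36 = -36)
o + 1/(2213 + 3313) = -36 + 1/(2213 + 3313) = -36 + 1/5526 = -198935/5526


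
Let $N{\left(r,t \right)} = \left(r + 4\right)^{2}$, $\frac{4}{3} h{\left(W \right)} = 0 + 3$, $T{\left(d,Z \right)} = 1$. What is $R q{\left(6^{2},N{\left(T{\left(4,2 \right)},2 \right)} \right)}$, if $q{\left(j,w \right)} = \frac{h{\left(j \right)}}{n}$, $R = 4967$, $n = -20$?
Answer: $- \frac{44703}{80} \approx -558.79$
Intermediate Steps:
$h{\left(W \right)} = \frac{9}{4}$ ($h{\left(W \right)} = \frac{3 \left(0 + 3\right)}{4} = \frac{3}{4} \cdot 3 = \frac{9}{4}$)
$N{\left(r,t \right)} = \left(4 + r\right)^{2}$
$q{\left(j,w \right)} = - \frac{9}{80}$ ($q{\left(j,w \right)} = \frac{9}{4 \left(-20\right)} = \frac{9}{4} \left(- \frac{1}{20}\right) = - \frac{9}{80}$)
$R q{\left(6^{2},N{\left(T{\left(4,2 \right)},2 \right)} \right)} = 4967 \left(- \frac{9}{80}\right) = - \frac{44703}{80}$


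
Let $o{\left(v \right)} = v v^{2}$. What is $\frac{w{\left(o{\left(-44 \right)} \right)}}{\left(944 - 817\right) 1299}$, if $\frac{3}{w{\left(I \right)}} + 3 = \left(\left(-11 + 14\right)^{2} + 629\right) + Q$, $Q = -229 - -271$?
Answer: $\frac{1}{37228907} \approx 2.6861 \cdot 10^{-8}$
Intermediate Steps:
$o{\left(v \right)} = v^{3}$
$Q = 42$ ($Q = -229 + 271 = 42$)
$w{\left(I \right)} = \frac{3}{677}$ ($w{\left(I \right)} = \frac{3}{-3 + \left(\left(\left(-11 + 14\right)^{2} + 629\right) + 42\right)} = \frac{3}{-3 + \left(\left(3^{2} + 629\right) + 42\right)} = \frac{3}{-3 + \left(\left(9 + 629\right) + 42\right)} = \frac{3}{-3 + \left(638 + 42\right)} = \frac{3}{-3 + 680} = \frac{3}{677}$)
$\frac{w{\left(o{\left(-44 \right)} \right)}}{\left(944 - 817\right) 1299} = \frac{3}{677 \left(944 - 817\right) 1299} = \frac{3}{677 \cdot 127 \cdot 1299} = \frac{3}{677 \cdot 164973} = \frac{3}{677} \cdot \frac{1}{164973} = \frac{1}{37228907}$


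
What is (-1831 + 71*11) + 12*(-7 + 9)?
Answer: -1026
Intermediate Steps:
(-1831 + 71*11) + 12*(-7 + 9) = (-1831 + 781) + 12*2 = -1050 + 24 = -1026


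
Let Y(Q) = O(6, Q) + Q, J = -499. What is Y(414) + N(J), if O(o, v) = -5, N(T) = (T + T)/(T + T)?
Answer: 410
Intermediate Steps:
N(T) = 1 (N(T) = (2*T)/((2*T)) = (2*T)*(1/(2*T)) = 1)
Y(Q) = -5 + Q
Y(414) + N(J) = (-5 + 414) + 1 = 409 + 1 = 410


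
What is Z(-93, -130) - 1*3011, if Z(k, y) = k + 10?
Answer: -3094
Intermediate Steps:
Z(k, y) = 10 + k
Z(-93, -130) - 1*3011 = (10 - 93) - 1*3011 = -83 - 3011 = -3094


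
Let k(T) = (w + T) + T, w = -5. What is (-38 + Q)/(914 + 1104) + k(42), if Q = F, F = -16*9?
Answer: 79620/1009 ≈ 78.910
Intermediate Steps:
F = -144
Q = -144
k(T) = -5 + 2*T (k(T) = (-5 + T) + T = -5 + 2*T)
(-38 + Q)/(914 + 1104) + k(42) = (-38 - 144)/(914 + 1104) + (-5 + 2*42) = -182/2018 + (-5 + 84) = -182*1/2018 + 79 = -91/1009 + 79 = 79620/1009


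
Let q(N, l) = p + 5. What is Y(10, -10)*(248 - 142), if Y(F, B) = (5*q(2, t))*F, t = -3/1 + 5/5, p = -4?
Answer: 5300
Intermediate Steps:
t = -2 (t = -3*1 + 5*(⅕) = -3 + 1 = -2)
q(N, l) = 1 (q(N, l) = -4 + 5 = 1)
Y(F, B) = 5*F (Y(F, B) = (5*1)*F = 5*F)
Y(10, -10)*(248 - 142) = (5*10)*(248 - 142) = 50*106 = 5300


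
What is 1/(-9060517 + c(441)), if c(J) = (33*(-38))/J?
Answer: -147/1331896417 ≈ -1.1037e-7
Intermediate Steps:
c(J) = -1254/J
1/(-9060517 + c(441)) = 1/(-9060517 - 1254/441) = 1/(-9060517 - 1254*1/441) = 1/(-9060517 - 418/147) = 1/(-1331896417/147) = -147/1331896417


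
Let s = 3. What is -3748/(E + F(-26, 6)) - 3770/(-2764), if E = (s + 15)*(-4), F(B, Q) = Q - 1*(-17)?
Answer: 5272101/67718 ≈ 77.854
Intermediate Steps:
F(B, Q) = 17 + Q (F(B, Q) = Q + 17 = 17 + Q)
E = -72 (E = (3 + 15)*(-4) = 18*(-4) = -72)
-3748/(E + F(-26, 6)) - 3770/(-2764) = -3748/(-72 + (17 + 6)) - 3770/(-2764) = -3748/(-72 + 23) - 3770*(-1/2764) = -3748/(-49) + 1885/1382 = -3748*(-1/49) + 1885/1382 = 3748/49 + 1885/1382 = 5272101/67718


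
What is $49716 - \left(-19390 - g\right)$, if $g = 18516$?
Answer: $87622$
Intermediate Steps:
$49716 - \left(-19390 - g\right) = 49716 - \left(-19390 - 18516\right) = 49716 - -37906 = 49716 + 37906 = 87622$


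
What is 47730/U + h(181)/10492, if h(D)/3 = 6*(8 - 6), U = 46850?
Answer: 12561744/12288755 ≈ 1.0222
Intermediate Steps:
h(D) = 36 (h(D) = 3*(6*(8 - 6)) = 3*(6*2) = 3*12 = 36)
47730/U + h(181)/10492 = 47730/46850 + 36/10492 = 47730*(1/46850) + 36*(1/10492) = 4773/4685 + 9/2623 = 12561744/12288755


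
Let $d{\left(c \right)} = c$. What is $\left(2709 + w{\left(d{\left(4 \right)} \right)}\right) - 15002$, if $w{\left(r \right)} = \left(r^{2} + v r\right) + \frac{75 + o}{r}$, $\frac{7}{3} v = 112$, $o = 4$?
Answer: $- \frac{48261}{4} \approx -12065.0$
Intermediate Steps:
$v = 48$ ($v = \frac{3}{7} \cdot 112 = 48$)
$w{\left(r \right)} = r^{2} + 48 r + \frac{79}{r}$ ($w{\left(r \right)} = \left(r^{2} + 48 r\right) + \frac{75 + 4}{r} = \left(r^{2} + 48 r\right) + \frac{79}{r} = r^{2} + 48 r + \frac{79}{r}$)
$\left(2709 + w{\left(d{\left(4 \right)} \right)}\right) - 15002 = \left(2709 + \frac{79 + 4^{2} \left(48 + 4\right)}{4}\right) - 15002 = \left(2709 + \frac{79 + 16 \cdot 52}{4}\right) - 15002 = \left(2709 + \frac{79 + 832}{4}\right) - 15002 = \left(2709 + \frac{1}{4} \cdot 911\right) - 15002 = \left(2709 + \frac{911}{4}\right) - 15002 = \frac{11747}{4} - 15002 = - \frac{48261}{4}$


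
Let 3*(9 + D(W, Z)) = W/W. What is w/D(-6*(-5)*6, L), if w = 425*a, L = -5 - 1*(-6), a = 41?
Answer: -52275/26 ≈ -2010.6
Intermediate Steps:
L = 1 (L = -5 + 6 = 1)
D(W, Z) = -26/3 (D(W, Z) = -9 + (W/W)/3 = -9 + (1/3)*1 = -9 + 1/3 = -26/3)
w = 17425 (w = 425*41 = 17425)
w/D(-6*(-5)*6, L) = 17425/(-26/3) = 17425*(-3/26) = -52275/26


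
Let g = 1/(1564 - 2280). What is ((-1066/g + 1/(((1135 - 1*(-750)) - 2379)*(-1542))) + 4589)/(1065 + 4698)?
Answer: 584904393061/4389953724 ≈ 133.24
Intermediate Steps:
g = -1/716 (g = 1/(-716) = -1/716 ≈ -0.0013966)
((-1066/g + 1/(((1135 - 1*(-750)) - 2379)*(-1542))) + 4589)/(1065 + 4698) = ((-1066/(-1/716) + 1/(((1135 - 1*(-750)) - 2379)*(-1542))) + 4589)/(1065 + 4698) = ((-1066*(-716) - 1/1542/((1135 + 750) - 2379)) + 4589)/5763 = ((763256 - 1/1542/(1885 - 2379)) + 4589)*(1/5763) = ((763256 - 1/1542/(-494)) + 4589)*(1/5763) = ((763256 - 1/494*(-1/1542)) + 4589)*(1/5763) = ((763256 + 1/761748) + 4589)*(1/5763) = (581408731489/761748 + 4589)*(1/5763) = (584904393061/761748)*(1/5763) = 584904393061/4389953724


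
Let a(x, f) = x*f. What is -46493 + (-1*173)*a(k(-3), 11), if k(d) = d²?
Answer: -63620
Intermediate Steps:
a(x, f) = f*x
-46493 + (-1*173)*a(k(-3), 11) = -46493 + (-1*173)*(11*(-3)²) = -46493 - 1903*9 = -46493 - 173*99 = -46493 - 17127 = -63620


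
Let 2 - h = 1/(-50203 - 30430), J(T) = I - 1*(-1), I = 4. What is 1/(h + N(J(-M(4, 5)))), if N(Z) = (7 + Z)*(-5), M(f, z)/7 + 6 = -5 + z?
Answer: -80633/4676713 ≈ -0.017241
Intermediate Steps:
M(f, z) = -77 + 7*z (M(f, z) = -42 + 7*(-5 + z) = -42 + (-35 + 7*z) = -77 + 7*z)
J(T) = 5 (J(T) = 4 - 1*(-1) = 4 + 1 = 5)
N(Z) = -35 - 5*Z
h = 161267/80633 (h = 2 - 1/(-50203 - 30430) = 2 - 1/(-80633) = 2 - 1*(-1/80633) = 2 + 1/80633 = 161267/80633 ≈ 2.0000)
1/(h + N(J(-M(4, 5)))) = 1/(161267/80633 + (-35 - 5*5)) = 1/(161267/80633 + (-35 - 25)) = 1/(161267/80633 - 60) = 1/(-4676713/80633) = -80633/4676713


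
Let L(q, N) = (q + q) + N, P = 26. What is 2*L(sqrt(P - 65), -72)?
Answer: -144 + 4*I*sqrt(39) ≈ -144.0 + 24.98*I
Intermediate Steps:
L(q, N) = N + 2*q (L(q, N) = 2*q + N = N + 2*q)
2*L(sqrt(P - 65), -72) = 2*(-72 + 2*sqrt(26 - 65)) = 2*(-72 + 2*sqrt(-39)) = 2*(-72 + 2*(I*sqrt(39))) = 2*(-72 + 2*I*sqrt(39)) = -144 + 4*I*sqrt(39)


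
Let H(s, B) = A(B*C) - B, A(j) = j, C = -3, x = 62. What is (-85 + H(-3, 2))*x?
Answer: -5766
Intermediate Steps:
H(s, B) = -4*B (H(s, B) = B*(-3) - B = -3*B - B = -4*B)
(-85 + H(-3, 2))*x = (-85 - 4*2)*62 = (-85 - 8)*62 = -93*62 = -5766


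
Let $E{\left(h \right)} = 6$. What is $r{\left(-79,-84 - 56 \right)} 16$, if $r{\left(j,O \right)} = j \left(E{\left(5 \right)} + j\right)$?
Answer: $92272$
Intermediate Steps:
$r{\left(j,O \right)} = j \left(6 + j\right)$
$r{\left(-79,-84 - 56 \right)} 16 = - 79 \left(6 - 79\right) 16 = \left(-79\right) \left(-73\right) 16 = 5767 \cdot 16 = 92272$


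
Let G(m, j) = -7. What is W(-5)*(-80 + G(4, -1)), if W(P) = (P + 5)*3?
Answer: 0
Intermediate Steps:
W(P) = 15 + 3*P (W(P) = (5 + P)*3 = 15 + 3*P)
W(-5)*(-80 + G(4, -1)) = (15 + 3*(-5))*(-80 - 7) = (15 - 15)*(-87) = 0*(-87) = 0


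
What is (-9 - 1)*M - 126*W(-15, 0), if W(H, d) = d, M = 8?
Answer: -80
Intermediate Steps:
(-9 - 1)*M - 126*W(-15, 0) = (-9 - 1)*8 - 126*0 = -10*8 + 0 = -80 + 0 = -80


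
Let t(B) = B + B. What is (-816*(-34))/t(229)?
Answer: 13872/229 ≈ 60.576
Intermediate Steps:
t(B) = 2*B
(-816*(-34))/t(229) = (-816*(-34))/((2*229)) = 27744/458 = 27744*(1/458) = 13872/229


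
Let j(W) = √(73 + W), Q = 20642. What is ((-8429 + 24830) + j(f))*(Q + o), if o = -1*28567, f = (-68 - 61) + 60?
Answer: -129993775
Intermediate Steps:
f = -69 (f = -129 + 60 = -69)
o = -28567
((-8429 + 24830) + j(f))*(Q + o) = ((-8429 + 24830) + √(73 - 69))*(20642 - 28567) = (16401 + √4)*(-7925) = (16401 + 2)*(-7925) = 16403*(-7925) = -129993775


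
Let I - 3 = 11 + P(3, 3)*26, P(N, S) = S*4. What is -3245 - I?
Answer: -3571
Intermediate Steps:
P(N, S) = 4*S
I = 326 (I = 3 + (11 + (4*3)*26) = 3 + (11 + 12*26) = 3 + (11 + 312) = 3 + 323 = 326)
-3245 - I = -3245 - 1*326 = -3245 - 326 = -3571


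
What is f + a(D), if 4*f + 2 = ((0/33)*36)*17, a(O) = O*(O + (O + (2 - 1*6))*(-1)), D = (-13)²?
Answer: 1351/2 ≈ 675.50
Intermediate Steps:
D = 169
a(O) = 4*O (a(O) = O*(O + (O + (2 - 6))*(-1)) = O*(O + (O - 4)*(-1)) = O*(O + (-4 + O)*(-1)) = O*(O + (4 - O)) = O*4 = 4*O)
f = -½ (f = -½ + (((0/33)*36)*17)/4 = -½ + (((0*(1/33))*36)*17)/4 = -½ + ((0*36)*17)/4 = -½ + (0*17)/4 = -½ + (¼)*0 = -½ + 0 = -½ ≈ -0.50000)
f + a(D) = -½ + 4*169 = -½ + 676 = 1351/2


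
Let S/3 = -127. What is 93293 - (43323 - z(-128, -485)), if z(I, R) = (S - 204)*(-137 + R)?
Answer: 413840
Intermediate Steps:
S = -381 (S = 3*(-127) = -381)
z(I, R) = 80145 - 585*R (z(I, R) = (-381 - 204)*(-137 + R) = -585*(-137 + R) = 80145 - 585*R)
93293 - (43323 - z(-128, -485)) = 93293 - (43323 - (80145 - 585*(-485))) = 93293 - (43323 - (80145 + 283725)) = 93293 - (43323 - 1*363870) = 93293 - (43323 - 363870) = 93293 - 1*(-320547) = 93293 + 320547 = 413840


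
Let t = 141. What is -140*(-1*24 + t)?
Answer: -16380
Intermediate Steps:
-140*(-1*24 + t) = -140*(-1*24 + 141) = -140*(-24 + 141) = -140*117 = -16380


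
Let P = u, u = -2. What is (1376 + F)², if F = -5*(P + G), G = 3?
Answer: 1879641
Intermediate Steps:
P = -2
F = -5 (F = -5*(-2 + 3) = -5*1 = -5)
(1376 + F)² = (1376 - 5)² = 1371² = 1879641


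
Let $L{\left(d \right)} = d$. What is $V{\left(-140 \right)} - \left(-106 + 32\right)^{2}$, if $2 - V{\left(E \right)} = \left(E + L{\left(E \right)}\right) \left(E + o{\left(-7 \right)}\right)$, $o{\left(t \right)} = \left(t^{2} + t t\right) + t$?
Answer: $-19194$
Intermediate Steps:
$o{\left(t \right)} = t + 2 t^{2}$ ($o{\left(t \right)} = \left(t^{2} + t^{2}\right) + t = 2 t^{2} + t = t + 2 t^{2}$)
$V{\left(E \right)} = 2 - 2 E \left(91 + E\right)$ ($V{\left(E \right)} = 2 - \left(E + E\right) \left(E - 7 \left(1 + 2 \left(-7\right)\right)\right) = 2 - 2 E \left(E - 7 \left(1 - 14\right)\right) = 2 - 2 E \left(E - -91\right) = 2 - 2 E \left(E + 91\right) = 2 - 2 E \left(91 + E\right)$)
$V{\left(-140 \right)} - \left(-106 + 32\right)^{2} = \left(2 - -25480 - 2 \left(-140\right)^{2}\right) - \left(-106 + 32\right)^{2} = \left(2 + 25480 - 39200\right) - \left(-74\right)^{2} = \left(2 + 25480 - 39200\right) - 5476 = -13718 - 5476 = -19194$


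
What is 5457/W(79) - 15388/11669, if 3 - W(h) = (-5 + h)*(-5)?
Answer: 57938009/4352537 ≈ 13.311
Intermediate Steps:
W(h) = -22 + 5*h (W(h) = 3 - (-5 + h)*(-5) = 3 - (25 - 5*h) = 3 + (-25 + 5*h) = -22 + 5*h)
5457/W(79) - 15388/11669 = 5457/(-22 + 5*79) - 15388/11669 = 5457/(-22 + 395) - 15388*1/11669 = 5457/373 - 15388/11669 = 57938009/4352537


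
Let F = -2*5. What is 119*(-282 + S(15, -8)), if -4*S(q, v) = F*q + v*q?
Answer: -51051/2 ≈ -25526.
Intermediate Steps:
F = -10
S(q, v) = 5*q/2 - q*v/4 (S(q, v) = -(-10*q + v*q)/4 = -(-10*q + q*v)/4 = 5*q/2 - q*v/4)
119*(-282 + S(15, -8)) = 119*(-282 + (¼)*15*(10 - 1*(-8))) = 119*(-282 + (¼)*15*(10 + 8)) = 119*(-282 + (¼)*15*18) = 119*(-282 + 135/2) = 119*(-429/2) = -51051/2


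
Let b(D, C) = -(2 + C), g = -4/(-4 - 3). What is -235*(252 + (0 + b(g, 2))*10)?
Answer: -49820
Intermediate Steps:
g = 4/7 (g = -4/(-7) = -1/7*(-4) = 4/7 ≈ 0.57143)
b(D, C) = -2 - C
-235*(252 + (0 + b(g, 2))*10) = -235*(252 + (0 + (-2 - 1*2))*10) = -235*(252 + (0 + (-2 - 2))*10) = -235*(252 + (0 - 4)*10) = -235*(252 - 4*10) = -235*(252 - 40) = -235*212 = -49820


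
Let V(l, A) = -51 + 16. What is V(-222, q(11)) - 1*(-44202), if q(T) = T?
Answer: 44167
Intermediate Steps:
V(l, A) = -35
V(-222, q(11)) - 1*(-44202) = -35 - 1*(-44202) = -35 + 44202 = 44167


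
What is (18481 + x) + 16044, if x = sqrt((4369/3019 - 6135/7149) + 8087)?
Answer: 34525 + sqrt(418594371044267167)/7194277 ≈ 34615.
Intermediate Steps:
x = sqrt(418594371044267167)/7194277 (x = sqrt((4369*(1/3019) - 6135*1/7149) + 8087) = sqrt((4369/3019 - 2045/2383) + 8087) = sqrt(4237472/7194277 + 8087) = sqrt(58184355571/7194277) = sqrt(418594371044267167)/7194277 ≈ 89.931)
(18481 + x) + 16044 = (18481 + sqrt(418594371044267167)/7194277) + 16044 = 34525 + sqrt(418594371044267167)/7194277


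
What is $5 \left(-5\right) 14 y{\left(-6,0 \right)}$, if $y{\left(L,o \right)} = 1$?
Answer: $-350$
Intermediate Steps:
$5 \left(-5\right) 14 y{\left(-6,0 \right)} = 5 \left(-5\right) 14 \cdot 1 = \left(-25\right) 14 \cdot 1 = \left(-350\right) 1 = -350$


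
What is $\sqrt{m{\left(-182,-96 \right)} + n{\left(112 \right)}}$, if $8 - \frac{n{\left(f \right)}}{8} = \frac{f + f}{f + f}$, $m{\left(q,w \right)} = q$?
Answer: $3 i \sqrt{14} \approx 11.225 i$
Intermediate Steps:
$n{\left(f \right)} = 56$ ($n{\left(f \right)} = 64 - 8 \frac{f + f}{f + f} = 64 - 8 \frac{2 f}{2 f} = 64 - 8 \cdot 2 f \frac{1}{2 f} = 64 - 8 = 56$)
$\sqrt{m{\left(-182,-96 \right)} + n{\left(112 \right)}} = \sqrt{-182 + 56} = \sqrt{-126} = 3 i \sqrt{14}$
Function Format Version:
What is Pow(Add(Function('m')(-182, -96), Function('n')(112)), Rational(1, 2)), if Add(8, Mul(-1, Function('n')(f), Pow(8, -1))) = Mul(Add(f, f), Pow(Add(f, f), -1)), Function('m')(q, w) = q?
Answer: Mul(3, I, Pow(14, Rational(1, 2))) ≈ Mul(11.225, I)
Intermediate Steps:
Function('n')(f) = 56 (Function('n')(f) = Add(64, Mul(-8, Mul(Add(f, f), Pow(Add(f, f), -1)))) = Add(64, Mul(-8, Mul(Mul(2, f), Pow(Mul(2, f), -1)))) = Add(64, Mul(-8, Mul(Mul(2, f), Mul(Rational(1, 2), Pow(f, -1))))) = Add(64, Mul(-8, 1)) = Add(64, -8) = 56)
Pow(Add(Function('m')(-182, -96), Function('n')(112)), Rational(1, 2)) = Pow(Add(-182, 56), Rational(1, 2)) = Pow(-126, Rational(1, 2)) = Mul(3, I, Pow(14, Rational(1, 2)))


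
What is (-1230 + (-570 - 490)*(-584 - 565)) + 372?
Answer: 1217082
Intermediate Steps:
(-1230 + (-570 - 490)*(-584 - 565)) + 372 = (-1230 - 1060*(-1149)) + 372 = (-1230 + 1217940) + 372 = 1216710 + 372 = 1217082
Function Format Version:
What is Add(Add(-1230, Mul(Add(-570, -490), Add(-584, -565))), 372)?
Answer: 1217082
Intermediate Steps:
Add(Add(-1230, Mul(Add(-570, -490), Add(-584, -565))), 372) = Add(Add(-1230, Mul(-1060, -1149)), 372) = Add(Add(-1230, 1217940), 372) = Add(1216710, 372) = 1217082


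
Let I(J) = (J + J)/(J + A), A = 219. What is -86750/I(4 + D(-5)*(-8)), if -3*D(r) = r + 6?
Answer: -5872975/4 ≈ -1.4682e+6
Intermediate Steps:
D(r) = -2 - r/3 (D(r) = -(r + 6)/3 = -(6 + r)/3 = -2 - r/3)
I(J) = 2*J/(219 + J) (I(J) = (J + J)/(J + 219) = (2*J)/(219 + J) = 2*J/(219 + J))
-86750/I(4 + D(-5)*(-8)) = -86750*(219 + (4 + (-2 - 1/3*(-5))*(-8)))/(2*(4 + (-2 - 1/3*(-5))*(-8))) = -86750*(219 + (4 + (-2 + 5/3)*(-8)))/(2*(4 + (-2 + 5/3)*(-8))) = -86750*(219 + (4 - 1/3*(-8)))/(2*(4 - 1/3*(-8))) = -86750*(219 + (4 + 8/3))/(2*(4 + 8/3)) = -86750/(2*(20/3)/(219 + 20/3)) = -86750/(2*(20/3)/(677/3)) = -86750/(2*(20/3)*(3/677)) = -86750/40/677 = -86750*677/40 = -5872975/4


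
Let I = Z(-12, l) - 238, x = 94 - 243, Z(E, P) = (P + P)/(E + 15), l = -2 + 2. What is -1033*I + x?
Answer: 245705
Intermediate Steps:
l = 0
Z(E, P) = 2*P/(15 + E) (Z(E, P) = (2*P)/(15 + E) = 2*P/(15 + E))
x = -149
I = -238 (I = 2*0/(15 - 12) - 238 = 2*0/3 - 238 = 2*0*(⅓) - 238 = 0 - 238 = -238)
-1033*I + x = -1033*(-238) - 149 = 245854 - 149 = 245705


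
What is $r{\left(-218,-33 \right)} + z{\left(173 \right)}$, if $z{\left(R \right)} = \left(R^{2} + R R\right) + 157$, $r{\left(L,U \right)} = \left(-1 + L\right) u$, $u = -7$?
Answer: $61548$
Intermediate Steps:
$r{\left(L,U \right)} = 7 - 7 L$ ($r{\left(L,U \right)} = \left(-1 + L\right) \left(-7\right) = 7 - 7 L$)
$z{\left(R \right)} = 157 + 2 R^{2}$ ($z{\left(R \right)} = \left(R^{2} + R^{2}\right) + 157 = 2 R^{2} + 157 = 157 + 2 R^{2}$)
$r{\left(-218,-33 \right)} + z{\left(173 \right)} = \left(7 - -1526\right) + \left(157 + 2 \cdot 173^{2}\right) = \left(7 + 1526\right) + \left(157 + 2 \cdot 29929\right) = 1533 + \left(157 + 59858\right) = 1533 + 60015 = 61548$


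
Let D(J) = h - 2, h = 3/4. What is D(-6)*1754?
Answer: -4385/2 ≈ -2192.5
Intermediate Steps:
h = ¾ (h = 3*(¼) = ¾ ≈ 0.75000)
D(J) = -5/4 (D(J) = ¾ - 2 = -5/4)
D(-6)*1754 = -5/4*1754 = -4385/2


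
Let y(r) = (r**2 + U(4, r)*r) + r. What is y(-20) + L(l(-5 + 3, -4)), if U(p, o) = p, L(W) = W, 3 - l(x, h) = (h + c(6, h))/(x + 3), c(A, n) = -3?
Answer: 310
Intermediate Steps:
l(x, h) = 3 - (-3 + h)/(3 + x) (l(x, h) = 3 - (h - 3)/(x + 3) = 3 - (-3 + h)/(3 + x))
y(r) = r**2 + 5*r (y(r) = (r**2 + 4*r) + r = r**2 + 5*r)
y(-20) + L(l(-5 + 3, -4)) = -20*(5 - 20) + (12 - 1*(-4) + 3*(-5 + 3))/(3 + (-5 + 3)) = -20*(-15) + (12 + 4 + 3*(-2))/(3 - 2) = 300 + (12 + 4 - 6)/1 = 300 + 1*10 = 300 + 10 = 310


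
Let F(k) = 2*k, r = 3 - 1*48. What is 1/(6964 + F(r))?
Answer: 1/6874 ≈ 0.00014548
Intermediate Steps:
r = -45 (r = 3 - 48 = -45)
1/(6964 + F(r)) = 1/(6964 + 2*(-45)) = 1/(6964 - 90) = 1/6874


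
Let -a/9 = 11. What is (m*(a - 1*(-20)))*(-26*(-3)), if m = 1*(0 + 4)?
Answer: -24648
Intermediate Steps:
a = -99 (a = -9*11 = -99)
m = 4 (m = 1*4 = 4)
(m*(a - 1*(-20)))*(-26*(-3)) = (4*(-99 - 1*(-20)))*(-26*(-3)) = (4*(-99 + 20))*78 = (4*(-79))*78 = -316*78 = -24648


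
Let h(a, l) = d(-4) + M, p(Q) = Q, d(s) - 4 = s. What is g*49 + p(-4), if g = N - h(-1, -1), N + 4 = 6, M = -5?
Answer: 339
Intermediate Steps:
d(s) = 4 + s
h(a, l) = -5 (h(a, l) = (4 - 4) - 5 = 0 - 5 = -5)
N = 2 (N = -4 + 6 = 2)
g = 7 (g = 2 - 1*(-5) = 2 + 5 = 7)
g*49 + p(-4) = 7*49 - 4 = 343 - 4 = 339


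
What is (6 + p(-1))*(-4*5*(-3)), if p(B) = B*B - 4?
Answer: 180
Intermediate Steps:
p(B) = -4 + B² (p(B) = B² - 4 = -4 + B²)
(6 + p(-1))*(-4*5*(-3)) = (6 + (-4 + (-1)²))*(-4*5*(-3)) = (6 + (-4 + 1))*(-20*(-3)) = (6 - 3)*60 = 3*60 = 180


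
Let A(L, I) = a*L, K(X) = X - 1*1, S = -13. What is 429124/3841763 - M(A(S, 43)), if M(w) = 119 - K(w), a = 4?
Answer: -660354112/3841763 ≈ -171.89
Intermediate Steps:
K(X) = -1 + X (K(X) = X - 1 = -1 + X)
A(L, I) = 4*L
M(w) = 120 - w (M(w) = 119 - (-1 + w) = 119 + (1 - w) = 120 - w)
429124/3841763 - M(A(S, 43)) = 429124/3841763 - (120 - 4*(-13)) = 429124*(1/3841763) - (120 - 1*(-52)) = 429124/3841763 - (120 + 52) = 429124/3841763 - 1*172 = 429124/3841763 - 172 = -660354112/3841763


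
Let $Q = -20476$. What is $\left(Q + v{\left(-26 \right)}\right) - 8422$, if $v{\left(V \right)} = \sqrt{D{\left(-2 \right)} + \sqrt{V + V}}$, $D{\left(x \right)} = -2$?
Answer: $-28898 + \sqrt{-2 + 2 i \sqrt{13}} \approx -28896.0 + 2.1775 i$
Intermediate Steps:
$v{\left(V \right)} = \sqrt{-2 + \sqrt{2} \sqrt{V}}$ ($v{\left(V \right)} = \sqrt{-2 + \sqrt{V + V}} = \sqrt{-2 + \sqrt{2 V}} = \sqrt{-2 + \sqrt{2} \sqrt{V}}$)
$\left(Q + v{\left(-26 \right)}\right) - 8422 = \left(-20476 + \sqrt{-2 + \sqrt{2} \sqrt{-26}}\right) - 8422 = \left(-20476 + \sqrt{-2 + \sqrt{2} i \sqrt{26}}\right) - 8422 = \left(-20476 + \sqrt{-2 + 2 i \sqrt{13}}\right) - 8422 = -28898 + \sqrt{-2 + 2 i \sqrt{13}}$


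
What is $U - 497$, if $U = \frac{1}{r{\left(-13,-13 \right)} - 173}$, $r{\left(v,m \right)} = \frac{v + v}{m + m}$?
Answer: $- \frac{85485}{172} \approx -497.01$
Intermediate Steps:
$r{\left(v,m \right)} = \frac{v}{m}$ ($r{\left(v,m \right)} = \frac{2 v}{2 m} = 2 v \frac{1}{2 m} = \frac{v}{m}$)
$U = - \frac{1}{172}$ ($U = \frac{1}{- \frac{13}{-13} - 173} = \frac{1}{\left(-13\right) \left(- \frac{1}{13}\right) - 173} = \frac{1}{1 - 173} = \frac{1}{-172} = - \frac{1}{172} \approx -0.005814$)
$U - 497 = - \frac{1}{172} - 497 = - \frac{85485}{172}$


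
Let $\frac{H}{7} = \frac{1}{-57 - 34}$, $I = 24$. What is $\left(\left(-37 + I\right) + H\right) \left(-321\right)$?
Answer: $\frac{54570}{13} \approx 4197.7$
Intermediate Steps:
$H = - \frac{1}{13}$ ($H = \frac{7}{-57 - 34} = \frac{7}{-91} = 7 \left(- \frac{1}{91}\right) = - \frac{1}{13} \approx -0.076923$)
$\left(\left(-37 + I\right) + H\right) \left(-321\right) = \left(\left(-37 + 24\right) - \frac{1}{13}\right) \left(-321\right) = \left(-13 - \frac{1}{13}\right) \left(-321\right) = \left(- \frac{170}{13}\right) \left(-321\right) = \frac{54570}{13}$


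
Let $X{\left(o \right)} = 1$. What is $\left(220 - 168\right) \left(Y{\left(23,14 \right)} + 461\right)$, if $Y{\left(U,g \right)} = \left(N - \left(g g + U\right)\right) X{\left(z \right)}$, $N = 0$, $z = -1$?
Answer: $12584$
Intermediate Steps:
$Y{\left(U,g \right)} = - U - g^{2}$ ($Y{\left(U,g \right)} = \left(0 - \left(g g + U\right)\right) 1 = \left(0 - \left(g^{2} + U\right)\right) 1 = \left(0 - \left(U + g^{2}\right)\right) 1 = \left(- U - g^{2}\right) 1 = - U - g^{2}$)
$\left(220 - 168\right) \left(Y{\left(23,14 \right)} + 461\right) = \left(220 - 168\right) \left(\left(\left(-1\right) 23 - 14^{2}\right) + 461\right) = 52 \left(\left(-23 - 196\right) + 461\right) = 52 \left(-219 + 461\right) = 52 \cdot 242 = 12584$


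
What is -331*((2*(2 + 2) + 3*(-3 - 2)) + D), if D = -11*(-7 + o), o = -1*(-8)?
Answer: 5958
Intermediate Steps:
o = 8
D = -11 (D = -11*(-7 + 8) = -11*1 = -11)
-331*((2*(2 + 2) + 3*(-3 - 2)) + D) = -331*((2*(2 + 2) + 3*(-3 - 2)) - 11) = -331*((2*4 + 3*(-5)) - 11) = -331*((8 - 15) - 11) = -331*(-7 - 11) = -331*(-18) = 5958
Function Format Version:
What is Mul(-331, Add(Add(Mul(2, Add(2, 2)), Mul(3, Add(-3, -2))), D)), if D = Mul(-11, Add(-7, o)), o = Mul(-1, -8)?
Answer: 5958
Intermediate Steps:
o = 8
D = -11 (D = Mul(-11, Add(-7, 8)) = Mul(-11, 1) = -11)
Mul(-331, Add(Add(Mul(2, Add(2, 2)), Mul(3, Add(-3, -2))), D)) = Mul(-331, Add(Add(Mul(2, Add(2, 2)), Mul(3, Add(-3, -2))), -11)) = Mul(-331, Add(Add(Mul(2, 4), Mul(3, -5)), -11)) = Mul(-331, Add(Add(8, -15), -11)) = Mul(-331, Add(-7, -11)) = Mul(-331, -18) = 5958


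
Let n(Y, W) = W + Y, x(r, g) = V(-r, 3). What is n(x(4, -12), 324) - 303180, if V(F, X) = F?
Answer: -302860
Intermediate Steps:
x(r, g) = -r
n(x(4, -12), 324) - 303180 = (324 - 1*4) - 303180 = (324 - 4) - 303180 = 320 - 303180 = -302860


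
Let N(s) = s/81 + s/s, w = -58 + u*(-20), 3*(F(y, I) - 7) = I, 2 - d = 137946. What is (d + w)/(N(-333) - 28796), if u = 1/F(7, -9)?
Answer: 1242063/259192 ≈ 4.7921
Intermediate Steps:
d = -137944 (d = 2 - 1*137946 = 2 - 137946 = -137944)
F(y, I) = 7 + I/3
u = 1/4 (u = 1/(7 + (1/3)*(-9)) = 1/(7 - 3) = 1/4 ≈ 0.25000)
w = -63 (w = -58 + (1/4)*(-20) = -58 - 5 = -63)
N(s) = 1 + s/81 (N(s) = s*(1/81) + 1 = s/81 + 1 = 1 + s/81)
(d + w)/(N(-333) - 28796) = (-137944 - 63)/((1 + (1/81)*(-333)) - 28796) = -138007/((1 - 37/9) - 28796) = -138007/(-28/9 - 28796) = -138007/(-259192/9) = -138007*(-9/259192) = 1242063/259192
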